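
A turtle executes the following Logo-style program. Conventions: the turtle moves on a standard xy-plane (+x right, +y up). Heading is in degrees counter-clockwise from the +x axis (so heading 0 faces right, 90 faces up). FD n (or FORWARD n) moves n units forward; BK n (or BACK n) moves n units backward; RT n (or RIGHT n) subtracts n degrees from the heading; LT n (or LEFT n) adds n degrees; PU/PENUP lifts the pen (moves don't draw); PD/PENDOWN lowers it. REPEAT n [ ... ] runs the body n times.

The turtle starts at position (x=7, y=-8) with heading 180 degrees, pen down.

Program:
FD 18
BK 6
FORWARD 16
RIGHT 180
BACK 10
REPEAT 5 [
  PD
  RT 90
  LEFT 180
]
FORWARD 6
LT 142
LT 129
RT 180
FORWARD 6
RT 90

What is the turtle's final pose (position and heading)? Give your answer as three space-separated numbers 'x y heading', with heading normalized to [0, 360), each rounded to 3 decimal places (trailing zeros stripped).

Answer: -36.999 -2.105 91

Derivation:
Executing turtle program step by step:
Start: pos=(7,-8), heading=180, pen down
FD 18: (7,-8) -> (-11,-8) [heading=180, draw]
BK 6: (-11,-8) -> (-5,-8) [heading=180, draw]
FD 16: (-5,-8) -> (-21,-8) [heading=180, draw]
RT 180: heading 180 -> 0
BK 10: (-21,-8) -> (-31,-8) [heading=0, draw]
REPEAT 5 [
  -- iteration 1/5 --
  PD: pen down
  RT 90: heading 0 -> 270
  LT 180: heading 270 -> 90
  -- iteration 2/5 --
  PD: pen down
  RT 90: heading 90 -> 0
  LT 180: heading 0 -> 180
  -- iteration 3/5 --
  PD: pen down
  RT 90: heading 180 -> 90
  LT 180: heading 90 -> 270
  -- iteration 4/5 --
  PD: pen down
  RT 90: heading 270 -> 180
  LT 180: heading 180 -> 0
  -- iteration 5/5 --
  PD: pen down
  RT 90: heading 0 -> 270
  LT 180: heading 270 -> 90
]
FD 6: (-31,-8) -> (-31,-2) [heading=90, draw]
LT 142: heading 90 -> 232
LT 129: heading 232 -> 1
RT 180: heading 1 -> 181
FD 6: (-31,-2) -> (-36.999,-2.105) [heading=181, draw]
RT 90: heading 181 -> 91
Final: pos=(-36.999,-2.105), heading=91, 6 segment(s) drawn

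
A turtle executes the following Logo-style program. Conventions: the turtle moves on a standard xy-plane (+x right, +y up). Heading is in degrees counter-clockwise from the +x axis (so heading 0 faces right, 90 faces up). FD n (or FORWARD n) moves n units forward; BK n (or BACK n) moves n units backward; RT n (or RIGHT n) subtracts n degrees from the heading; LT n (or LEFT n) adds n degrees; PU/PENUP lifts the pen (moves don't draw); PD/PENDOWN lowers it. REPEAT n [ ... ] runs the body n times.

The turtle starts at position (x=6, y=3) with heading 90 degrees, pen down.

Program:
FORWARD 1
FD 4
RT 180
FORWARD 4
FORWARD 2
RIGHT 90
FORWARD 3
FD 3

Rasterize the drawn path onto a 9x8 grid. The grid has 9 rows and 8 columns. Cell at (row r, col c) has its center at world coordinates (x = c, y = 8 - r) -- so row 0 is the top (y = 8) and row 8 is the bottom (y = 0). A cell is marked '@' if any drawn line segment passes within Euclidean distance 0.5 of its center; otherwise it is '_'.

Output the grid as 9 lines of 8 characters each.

Segment 0: (6,3) -> (6,4)
Segment 1: (6,4) -> (6,8)
Segment 2: (6,8) -> (6,4)
Segment 3: (6,4) -> (6,2)
Segment 4: (6,2) -> (3,2)
Segment 5: (3,2) -> (0,2)

Answer: ______@_
______@_
______@_
______@_
______@_
______@_
@@@@@@@_
________
________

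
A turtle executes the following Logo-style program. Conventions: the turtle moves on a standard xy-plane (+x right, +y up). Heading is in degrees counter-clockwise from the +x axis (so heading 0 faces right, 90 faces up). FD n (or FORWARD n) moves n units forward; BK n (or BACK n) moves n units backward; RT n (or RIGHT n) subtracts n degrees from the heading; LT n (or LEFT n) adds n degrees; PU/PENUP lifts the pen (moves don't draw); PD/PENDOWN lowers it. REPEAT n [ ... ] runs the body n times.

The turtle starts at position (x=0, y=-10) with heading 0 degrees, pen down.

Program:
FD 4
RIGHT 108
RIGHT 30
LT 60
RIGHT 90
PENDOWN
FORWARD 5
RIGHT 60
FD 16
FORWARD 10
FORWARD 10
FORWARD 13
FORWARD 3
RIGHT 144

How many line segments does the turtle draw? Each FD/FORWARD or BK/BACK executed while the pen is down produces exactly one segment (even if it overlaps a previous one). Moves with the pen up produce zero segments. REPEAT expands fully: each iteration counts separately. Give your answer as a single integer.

Executing turtle program step by step:
Start: pos=(0,-10), heading=0, pen down
FD 4: (0,-10) -> (4,-10) [heading=0, draw]
RT 108: heading 0 -> 252
RT 30: heading 252 -> 222
LT 60: heading 222 -> 282
RT 90: heading 282 -> 192
PD: pen down
FD 5: (4,-10) -> (-0.891,-11.04) [heading=192, draw]
RT 60: heading 192 -> 132
FD 16: (-0.891,-11.04) -> (-11.597,0.851) [heading=132, draw]
FD 10: (-11.597,0.851) -> (-18.288,8.282) [heading=132, draw]
FD 10: (-18.288,8.282) -> (-24.979,15.714) [heading=132, draw]
FD 13: (-24.979,15.714) -> (-33.678,25.375) [heading=132, draw]
FD 3: (-33.678,25.375) -> (-35.686,27.604) [heading=132, draw]
RT 144: heading 132 -> 348
Final: pos=(-35.686,27.604), heading=348, 7 segment(s) drawn
Segments drawn: 7

Answer: 7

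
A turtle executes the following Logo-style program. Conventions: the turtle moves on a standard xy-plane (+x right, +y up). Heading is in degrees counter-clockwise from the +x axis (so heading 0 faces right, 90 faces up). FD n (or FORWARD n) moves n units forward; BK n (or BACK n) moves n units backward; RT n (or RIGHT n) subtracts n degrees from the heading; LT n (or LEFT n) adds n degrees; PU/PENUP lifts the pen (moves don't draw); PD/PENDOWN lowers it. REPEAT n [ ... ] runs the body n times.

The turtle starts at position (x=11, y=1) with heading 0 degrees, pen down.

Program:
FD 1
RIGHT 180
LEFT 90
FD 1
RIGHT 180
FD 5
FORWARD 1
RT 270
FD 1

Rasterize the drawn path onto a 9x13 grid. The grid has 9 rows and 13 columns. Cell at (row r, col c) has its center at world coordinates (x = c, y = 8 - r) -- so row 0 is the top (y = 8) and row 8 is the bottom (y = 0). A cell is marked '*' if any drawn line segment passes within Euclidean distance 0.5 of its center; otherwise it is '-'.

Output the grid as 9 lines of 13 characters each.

Answer: -------------
-------------
-----------**
------------*
------------*
------------*
------------*
-----------**
------------*

Derivation:
Segment 0: (11,1) -> (12,1)
Segment 1: (12,1) -> (12,0)
Segment 2: (12,0) -> (12,5)
Segment 3: (12,5) -> (12,6)
Segment 4: (12,6) -> (11,6)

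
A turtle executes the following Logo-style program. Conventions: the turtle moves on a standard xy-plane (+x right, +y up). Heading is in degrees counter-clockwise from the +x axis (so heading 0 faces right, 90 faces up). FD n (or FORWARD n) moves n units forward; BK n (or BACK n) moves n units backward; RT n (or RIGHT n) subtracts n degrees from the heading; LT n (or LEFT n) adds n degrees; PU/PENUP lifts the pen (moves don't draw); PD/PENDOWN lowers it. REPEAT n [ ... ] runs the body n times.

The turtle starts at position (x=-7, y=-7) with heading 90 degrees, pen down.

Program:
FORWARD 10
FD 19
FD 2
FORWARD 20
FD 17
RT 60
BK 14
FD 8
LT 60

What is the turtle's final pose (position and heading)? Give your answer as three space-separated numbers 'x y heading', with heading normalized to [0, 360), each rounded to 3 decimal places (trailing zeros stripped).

Executing turtle program step by step:
Start: pos=(-7,-7), heading=90, pen down
FD 10: (-7,-7) -> (-7,3) [heading=90, draw]
FD 19: (-7,3) -> (-7,22) [heading=90, draw]
FD 2: (-7,22) -> (-7,24) [heading=90, draw]
FD 20: (-7,24) -> (-7,44) [heading=90, draw]
FD 17: (-7,44) -> (-7,61) [heading=90, draw]
RT 60: heading 90 -> 30
BK 14: (-7,61) -> (-19.124,54) [heading=30, draw]
FD 8: (-19.124,54) -> (-12.196,58) [heading=30, draw]
LT 60: heading 30 -> 90
Final: pos=(-12.196,58), heading=90, 7 segment(s) drawn

Answer: -12.196 58 90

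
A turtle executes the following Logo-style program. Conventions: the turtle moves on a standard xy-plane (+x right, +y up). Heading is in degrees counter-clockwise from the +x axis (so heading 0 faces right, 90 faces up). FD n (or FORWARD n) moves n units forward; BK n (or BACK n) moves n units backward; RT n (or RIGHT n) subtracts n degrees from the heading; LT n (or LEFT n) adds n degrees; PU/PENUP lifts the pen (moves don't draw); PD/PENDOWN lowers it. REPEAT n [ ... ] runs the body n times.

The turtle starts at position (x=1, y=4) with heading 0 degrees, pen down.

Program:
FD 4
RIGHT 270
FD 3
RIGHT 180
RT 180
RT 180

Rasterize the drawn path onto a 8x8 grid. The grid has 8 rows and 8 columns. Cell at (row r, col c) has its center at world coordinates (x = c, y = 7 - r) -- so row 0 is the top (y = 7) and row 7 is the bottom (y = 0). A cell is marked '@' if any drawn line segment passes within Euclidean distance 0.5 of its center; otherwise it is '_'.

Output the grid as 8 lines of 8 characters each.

Segment 0: (1,4) -> (5,4)
Segment 1: (5,4) -> (5,7)

Answer: _____@__
_____@__
_____@__
_@@@@@__
________
________
________
________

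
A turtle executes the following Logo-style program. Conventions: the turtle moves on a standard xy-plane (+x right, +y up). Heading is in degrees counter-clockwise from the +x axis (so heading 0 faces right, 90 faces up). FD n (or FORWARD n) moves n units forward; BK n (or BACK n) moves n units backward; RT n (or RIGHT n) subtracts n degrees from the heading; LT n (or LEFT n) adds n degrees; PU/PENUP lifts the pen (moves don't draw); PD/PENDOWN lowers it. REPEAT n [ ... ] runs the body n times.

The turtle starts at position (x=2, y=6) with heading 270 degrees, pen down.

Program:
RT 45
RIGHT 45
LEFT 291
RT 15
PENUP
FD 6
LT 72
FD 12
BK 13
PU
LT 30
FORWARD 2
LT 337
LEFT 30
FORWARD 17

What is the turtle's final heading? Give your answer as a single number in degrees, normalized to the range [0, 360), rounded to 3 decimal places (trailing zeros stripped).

Answer: 205

Derivation:
Executing turtle program step by step:
Start: pos=(2,6), heading=270, pen down
RT 45: heading 270 -> 225
RT 45: heading 225 -> 180
LT 291: heading 180 -> 111
RT 15: heading 111 -> 96
PU: pen up
FD 6: (2,6) -> (1.373,11.967) [heading=96, move]
LT 72: heading 96 -> 168
FD 12: (1.373,11.967) -> (-10.365,14.462) [heading=168, move]
BK 13: (-10.365,14.462) -> (2.351,11.759) [heading=168, move]
PU: pen up
LT 30: heading 168 -> 198
FD 2: (2.351,11.759) -> (0.449,11.141) [heading=198, move]
LT 337: heading 198 -> 175
LT 30: heading 175 -> 205
FD 17: (0.449,11.141) -> (-14.958,3.957) [heading=205, move]
Final: pos=(-14.958,3.957), heading=205, 0 segment(s) drawn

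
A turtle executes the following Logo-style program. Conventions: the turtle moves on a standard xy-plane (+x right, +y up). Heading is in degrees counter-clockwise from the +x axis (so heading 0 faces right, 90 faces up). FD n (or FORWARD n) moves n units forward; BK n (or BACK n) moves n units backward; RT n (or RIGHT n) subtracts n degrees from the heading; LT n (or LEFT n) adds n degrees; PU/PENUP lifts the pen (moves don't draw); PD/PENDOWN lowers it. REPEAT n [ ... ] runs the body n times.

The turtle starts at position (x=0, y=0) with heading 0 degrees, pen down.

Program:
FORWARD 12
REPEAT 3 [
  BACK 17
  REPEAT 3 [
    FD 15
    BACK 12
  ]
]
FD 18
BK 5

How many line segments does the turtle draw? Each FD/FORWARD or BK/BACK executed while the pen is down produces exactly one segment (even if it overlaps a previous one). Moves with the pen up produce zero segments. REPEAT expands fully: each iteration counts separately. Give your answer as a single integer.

Executing turtle program step by step:
Start: pos=(0,0), heading=0, pen down
FD 12: (0,0) -> (12,0) [heading=0, draw]
REPEAT 3 [
  -- iteration 1/3 --
  BK 17: (12,0) -> (-5,0) [heading=0, draw]
  REPEAT 3 [
    -- iteration 1/3 --
    FD 15: (-5,0) -> (10,0) [heading=0, draw]
    BK 12: (10,0) -> (-2,0) [heading=0, draw]
    -- iteration 2/3 --
    FD 15: (-2,0) -> (13,0) [heading=0, draw]
    BK 12: (13,0) -> (1,0) [heading=0, draw]
    -- iteration 3/3 --
    FD 15: (1,0) -> (16,0) [heading=0, draw]
    BK 12: (16,0) -> (4,0) [heading=0, draw]
  ]
  -- iteration 2/3 --
  BK 17: (4,0) -> (-13,0) [heading=0, draw]
  REPEAT 3 [
    -- iteration 1/3 --
    FD 15: (-13,0) -> (2,0) [heading=0, draw]
    BK 12: (2,0) -> (-10,0) [heading=0, draw]
    -- iteration 2/3 --
    FD 15: (-10,0) -> (5,0) [heading=0, draw]
    BK 12: (5,0) -> (-7,0) [heading=0, draw]
    -- iteration 3/3 --
    FD 15: (-7,0) -> (8,0) [heading=0, draw]
    BK 12: (8,0) -> (-4,0) [heading=0, draw]
  ]
  -- iteration 3/3 --
  BK 17: (-4,0) -> (-21,0) [heading=0, draw]
  REPEAT 3 [
    -- iteration 1/3 --
    FD 15: (-21,0) -> (-6,0) [heading=0, draw]
    BK 12: (-6,0) -> (-18,0) [heading=0, draw]
    -- iteration 2/3 --
    FD 15: (-18,0) -> (-3,0) [heading=0, draw]
    BK 12: (-3,0) -> (-15,0) [heading=0, draw]
    -- iteration 3/3 --
    FD 15: (-15,0) -> (0,0) [heading=0, draw]
    BK 12: (0,0) -> (-12,0) [heading=0, draw]
  ]
]
FD 18: (-12,0) -> (6,0) [heading=0, draw]
BK 5: (6,0) -> (1,0) [heading=0, draw]
Final: pos=(1,0), heading=0, 24 segment(s) drawn
Segments drawn: 24

Answer: 24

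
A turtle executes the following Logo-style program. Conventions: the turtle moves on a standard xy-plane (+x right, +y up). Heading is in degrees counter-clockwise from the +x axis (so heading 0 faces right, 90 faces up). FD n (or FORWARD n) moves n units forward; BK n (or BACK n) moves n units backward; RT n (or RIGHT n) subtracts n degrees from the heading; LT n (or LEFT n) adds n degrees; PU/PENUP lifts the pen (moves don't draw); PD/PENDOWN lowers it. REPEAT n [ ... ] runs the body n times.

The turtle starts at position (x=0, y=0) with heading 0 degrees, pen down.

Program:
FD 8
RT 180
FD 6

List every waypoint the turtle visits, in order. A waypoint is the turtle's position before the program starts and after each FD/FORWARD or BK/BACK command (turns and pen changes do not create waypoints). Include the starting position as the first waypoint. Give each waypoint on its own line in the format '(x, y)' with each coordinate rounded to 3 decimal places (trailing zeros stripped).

Executing turtle program step by step:
Start: pos=(0,0), heading=0, pen down
FD 8: (0,0) -> (8,0) [heading=0, draw]
RT 180: heading 0 -> 180
FD 6: (8,0) -> (2,0) [heading=180, draw]
Final: pos=(2,0), heading=180, 2 segment(s) drawn
Waypoints (3 total):
(0, 0)
(8, 0)
(2, 0)

Answer: (0, 0)
(8, 0)
(2, 0)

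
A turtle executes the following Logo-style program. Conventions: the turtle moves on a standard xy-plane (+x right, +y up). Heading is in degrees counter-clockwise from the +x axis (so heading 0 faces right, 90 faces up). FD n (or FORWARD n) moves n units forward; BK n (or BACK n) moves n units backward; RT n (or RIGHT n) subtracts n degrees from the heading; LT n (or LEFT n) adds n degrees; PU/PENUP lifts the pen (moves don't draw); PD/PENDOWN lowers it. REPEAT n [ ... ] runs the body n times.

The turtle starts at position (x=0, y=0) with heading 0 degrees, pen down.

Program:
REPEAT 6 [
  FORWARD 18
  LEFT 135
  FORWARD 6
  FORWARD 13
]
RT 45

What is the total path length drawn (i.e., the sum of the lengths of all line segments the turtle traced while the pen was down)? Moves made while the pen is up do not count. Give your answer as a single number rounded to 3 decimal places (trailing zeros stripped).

Executing turtle program step by step:
Start: pos=(0,0), heading=0, pen down
REPEAT 6 [
  -- iteration 1/6 --
  FD 18: (0,0) -> (18,0) [heading=0, draw]
  LT 135: heading 0 -> 135
  FD 6: (18,0) -> (13.757,4.243) [heading=135, draw]
  FD 13: (13.757,4.243) -> (4.565,13.435) [heading=135, draw]
  -- iteration 2/6 --
  FD 18: (4.565,13.435) -> (-8.163,26.163) [heading=135, draw]
  LT 135: heading 135 -> 270
  FD 6: (-8.163,26.163) -> (-8.163,20.163) [heading=270, draw]
  FD 13: (-8.163,20.163) -> (-8.163,7.163) [heading=270, draw]
  -- iteration 3/6 --
  FD 18: (-8.163,7.163) -> (-8.163,-10.837) [heading=270, draw]
  LT 135: heading 270 -> 45
  FD 6: (-8.163,-10.837) -> (-3.92,-6.594) [heading=45, draw]
  FD 13: (-3.92,-6.594) -> (5.272,2.598) [heading=45, draw]
  -- iteration 4/6 --
  FD 18: (5.272,2.598) -> (18,15.326) [heading=45, draw]
  LT 135: heading 45 -> 180
  FD 6: (18,15.326) -> (12,15.326) [heading=180, draw]
  FD 13: (12,15.326) -> (-1,15.326) [heading=180, draw]
  -- iteration 5/6 --
  FD 18: (-1,15.326) -> (-19,15.326) [heading=180, draw]
  LT 135: heading 180 -> 315
  FD 6: (-19,15.326) -> (-14.757,11.083) [heading=315, draw]
  FD 13: (-14.757,11.083) -> (-5.565,1.891) [heading=315, draw]
  -- iteration 6/6 --
  FD 18: (-5.565,1.891) -> (7.163,-10.837) [heading=315, draw]
  LT 135: heading 315 -> 90
  FD 6: (7.163,-10.837) -> (7.163,-4.837) [heading=90, draw]
  FD 13: (7.163,-4.837) -> (7.163,8.163) [heading=90, draw]
]
RT 45: heading 90 -> 45
Final: pos=(7.163,8.163), heading=45, 18 segment(s) drawn

Segment lengths:
  seg 1: (0,0) -> (18,0), length = 18
  seg 2: (18,0) -> (13.757,4.243), length = 6
  seg 3: (13.757,4.243) -> (4.565,13.435), length = 13
  seg 4: (4.565,13.435) -> (-8.163,26.163), length = 18
  seg 5: (-8.163,26.163) -> (-8.163,20.163), length = 6
  seg 6: (-8.163,20.163) -> (-8.163,7.163), length = 13
  seg 7: (-8.163,7.163) -> (-8.163,-10.837), length = 18
  seg 8: (-8.163,-10.837) -> (-3.92,-6.594), length = 6
  seg 9: (-3.92,-6.594) -> (5.272,2.598), length = 13
  seg 10: (5.272,2.598) -> (18,15.326), length = 18
  seg 11: (18,15.326) -> (12,15.326), length = 6
  seg 12: (12,15.326) -> (-1,15.326), length = 13
  seg 13: (-1,15.326) -> (-19,15.326), length = 18
  seg 14: (-19,15.326) -> (-14.757,11.083), length = 6
  seg 15: (-14.757,11.083) -> (-5.565,1.891), length = 13
  seg 16: (-5.565,1.891) -> (7.163,-10.837), length = 18
  seg 17: (7.163,-10.837) -> (7.163,-4.837), length = 6
  seg 18: (7.163,-4.837) -> (7.163,8.163), length = 13
Total = 222

Answer: 222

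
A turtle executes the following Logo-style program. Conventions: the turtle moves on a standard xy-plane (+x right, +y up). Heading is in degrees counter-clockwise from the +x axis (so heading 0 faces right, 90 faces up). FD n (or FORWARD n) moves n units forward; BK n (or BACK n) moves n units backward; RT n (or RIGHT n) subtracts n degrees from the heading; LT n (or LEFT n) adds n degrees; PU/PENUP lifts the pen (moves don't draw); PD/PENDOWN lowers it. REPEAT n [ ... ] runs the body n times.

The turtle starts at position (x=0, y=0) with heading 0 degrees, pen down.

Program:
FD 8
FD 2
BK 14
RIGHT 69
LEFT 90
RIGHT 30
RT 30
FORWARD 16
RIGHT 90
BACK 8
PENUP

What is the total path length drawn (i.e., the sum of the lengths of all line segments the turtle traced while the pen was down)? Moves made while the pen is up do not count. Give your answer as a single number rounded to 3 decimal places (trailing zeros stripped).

Executing turtle program step by step:
Start: pos=(0,0), heading=0, pen down
FD 8: (0,0) -> (8,0) [heading=0, draw]
FD 2: (8,0) -> (10,0) [heading=0, draw]
BK 14: (10,0) -> (-4,0) [heading=0, draw]
RT 69: heading 0 -> 291
LT 90: heading 291 -> 21
RT 30: heading 21 -> 351
RT 30: heading 351 -> 321
FD 16: (-4,0) -> (8.434,-10.069) [heading=321, draw]
RT 90: heading 321 -> 231
BK 8: (8.434,-10.069) -> (13.469,-3.852) [heading=231, draw]
PU: pen up
Final: pos=(13.469,-3.852), heading=231, 5 segment(s) drawn

Segment lengths:
  seg 1: (0,0) -> (8,0), length = 8
  seg 2: (8,0) -> (10,0), length = 2
  seg 3: (10,0) -> (-4,0), length = 14
  seg 4: (-4,0) -> (8.434,-10.069), length = 16
  seg 5: (8.434,-10.069) -> (13.469,-3.852), length = 8
Total = 48

Answer: 48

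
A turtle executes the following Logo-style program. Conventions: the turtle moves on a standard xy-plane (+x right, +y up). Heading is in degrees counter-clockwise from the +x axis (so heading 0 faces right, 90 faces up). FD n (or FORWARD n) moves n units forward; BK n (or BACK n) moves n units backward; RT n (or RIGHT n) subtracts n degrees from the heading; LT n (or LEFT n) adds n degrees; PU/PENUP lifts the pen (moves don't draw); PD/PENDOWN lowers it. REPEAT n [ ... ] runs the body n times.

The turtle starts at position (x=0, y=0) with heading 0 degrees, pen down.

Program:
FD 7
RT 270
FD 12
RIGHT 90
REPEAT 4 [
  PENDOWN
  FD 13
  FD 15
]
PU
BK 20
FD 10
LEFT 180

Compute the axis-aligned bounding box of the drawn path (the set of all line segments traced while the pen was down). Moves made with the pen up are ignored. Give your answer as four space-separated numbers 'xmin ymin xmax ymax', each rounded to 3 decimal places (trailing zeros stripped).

Answer: 0 0 119 12

Derivation:
Executing turtle program step by step:
Start: pos=(0,0), heading=0, pen down
FD 7: (0,0) -> (7,0) [heading=0, draw]
RT 270: heading 0 -> 90
FD 12: (7,0) -> (7,12) [heading=90, draw]
RT 90: heading 90 -> 0
REPEAT 4 [
  -- iteration 1/4 --
  PD: pen down
  FD 13: (7,12) -> (20,12) [heading=0, draw]
  FD 15: (20,12) -> (35,12) [heading=0, draw]
  -- iteration 2/4 --
  PD: pen down
  FD 13: (35,12) -> (48,12) [heading=0, draw]
  FD 15: (48,12) -> (63,12) [heading=0, draw]
  -- iteration 3/4 --
  PD: pen down
  FD 13: (63,12) -> (76,12) [heading=0, draw]
  FD 15: (76,12) -> (91,12) [heading=0, draw]
  -- iteration 4/4 --
  PD: pen down
  FD 13: (91,12) -> (104,12) [heading=0, draw]
  FD 15: (104,12) -> (119,12) [heading=0, draw]
]
PU: pen up
BK 20: (119,12) -> (99,12) [heading=0, move]
FD 10: (99,12) -> (109,12) [heading=0, move]
LT 180: heading 0 -> 180
Final: pos=(109,12), heading=180, 10 segment(s) drawn

Segment endpoints: x in {0, 7, 7, 20, 35, 48, 63, 76, 91, 104, 119}, y in {0, 12, 12, 12, 12, 12, 12, 12, 12, 12}
xmin=0, ymin=0, xmax=119, ymax=12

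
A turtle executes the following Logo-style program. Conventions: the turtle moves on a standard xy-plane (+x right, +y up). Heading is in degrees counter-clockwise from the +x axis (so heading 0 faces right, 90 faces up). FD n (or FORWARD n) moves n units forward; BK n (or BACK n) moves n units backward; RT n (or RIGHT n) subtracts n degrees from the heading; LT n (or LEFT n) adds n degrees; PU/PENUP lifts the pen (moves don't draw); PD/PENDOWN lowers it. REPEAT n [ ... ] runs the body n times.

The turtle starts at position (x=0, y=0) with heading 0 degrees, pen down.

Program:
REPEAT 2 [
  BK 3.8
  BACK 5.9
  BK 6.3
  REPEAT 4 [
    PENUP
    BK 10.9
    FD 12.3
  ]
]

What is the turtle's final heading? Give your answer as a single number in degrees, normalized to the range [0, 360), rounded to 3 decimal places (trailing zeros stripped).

Executing turtle program step by step:
Start: pos=(0,0), heading=0, pen down
REPEAT 2 [
  -- iteration 1/2 --
  BK 3.8: (0,0) -> (-3.8,0) [heading=0, draw]
  BK 5.9: (-3.8,0) -> (-9.7,0) [heading=0, draw]
  BK 6.3: (-9.7,0) -> (-16,0) [heading=0, draw]
  REPEAT 4 [
    -- iteration 1/4 --
    PU: pen up
    BK 10.9: (-16,0) -> (-26.9,0) [heading=0, move]
    FD 12.3: (-26.9,0) -> (-14.6,0) [heading=0, move]
    -- iteration 2/4 --
    PU: pen up
    BK 10.9: (-14.6,0) -> (-25.5,0) [heading=0, move]
    FD 12.3: (-25.5,0) -> (-13.2,0) [heading=0, move]
    -- iteration 3/4 --
    PU: pen up
    BK 10.9: (-13.2,0) -> (-24.1,0) [heading=0, move]
    FD 12.3: (-24.1,0) -> (-11.8,0) [heading=0, move]
    -- iteration 4/4 --
    PU: pen up
    BK 10.9: (-11.8,0) -> (-22.7,0) [heading=0, move]
    FD 12.3: (-22.7,0) -> (-10.4,0) [heading=0, move]
  ]
  -- iteration 2/2 --
  BK 3.8: (-10.4,0) -> (-14.2,0) [heading=0, move]
  BK 5.9: (-14.2,0) -> (-20.1,0) [heading=0, move]
  BK 6.3: (-20.1,0) -> (-26.4,0) [heading=0, move]
  REPEAT 4 [
    -- iteration 1/4 --
    PU: pen up
    BK 10.9: (-26.4,0) -> (-37.3,0) [heading=0, move]
    FD 12.3: (-37.3,0) -> (-25,0) [heading=0, move]
    -- iteration 2/4 --
    PU: pen up
    BK 10.9: (-25,0) -> (-35.9,0) [heading=0, move]
    FD 12.3: (-35.9,0) -> (-23.6,0) [heading=0, move]
    -- iteration 3/4 --
    PU: pen up
    BK 10.9: (-23.6,0) -> (-34.5,0) [heading=0, move]
    FD 12.3: (-34.5,0) -> (-22.2,0) [heading=0, move]
    -- iteration 4/4 --
    PU: pen up
    BK 10.9: (-22.2,0) -> (-33.1,0) [heading=0, move]
    FD 12.3: (-33.1,0) -> (-20.8,0) [heading=0, move]
  ]
]
Final: pos=(-20.8,0), heading=0, 3 segment(s) drawn

Answer: 0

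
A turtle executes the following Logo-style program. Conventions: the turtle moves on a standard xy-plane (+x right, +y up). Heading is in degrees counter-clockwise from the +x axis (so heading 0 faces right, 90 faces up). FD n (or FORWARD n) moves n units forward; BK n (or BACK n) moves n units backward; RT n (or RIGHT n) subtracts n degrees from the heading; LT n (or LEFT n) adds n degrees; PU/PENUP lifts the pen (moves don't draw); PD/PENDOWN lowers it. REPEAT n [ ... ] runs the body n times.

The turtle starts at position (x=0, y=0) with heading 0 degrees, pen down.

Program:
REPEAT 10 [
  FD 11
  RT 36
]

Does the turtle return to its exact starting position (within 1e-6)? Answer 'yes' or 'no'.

Executing turtle program step by step:
Start: pos=(0,0), heading=0, pen down
REPEAT 10 [
  -- iteration 1/10 --
  FD 11: (0,0) -> (11,0) [heading=0, draw]
  RT 36: heading 0 -> 324
  -- iteration 2/10 --
  FD 11: (11,0) -> (19.899,-6.466) [heading=324, draw]
  RT 36: heading 324 -> 288
  -- iteration 3/10 --
  FD 11: (19.899,-6.466) -> (23.298,-16.927) [heading=288, draw]
  RT 36: heading 288 -> 252
  -- iteration 4/10 --
  FD 11: (23.298,-16.927) -> (19.899,-27.389) [heading=252, draw]
  RT 36: heading 252 -> 216
  -- iteration 5/10 --
  FD 11: (19.899,-27.389) -> (11,-33.855) [heading=216, draw]
  RT 36: heading 216 -> 180
  -- iteration 6/10 --
  FD 11: (11,-33.855) -> (0,-33.855) [heading=180, draw]
  RT 36: heading 180 -> 144
  -- iteration 7/10 --
  FD 11: (0,-33.855) -> (-8.899,-27.389) [heading=144, draw]
  RT 36: heading 144 -> 108
  -- iteration 8/10 --
  FD 11: (-8.899,-27.389) -> (-12.298,-16.927) [heading=108, draw]
  RT 36: heading 108 -> 72
  -- iteration 9/10 --
  FD 11: (-12.298,-16.927) -> (-8.899,-6.466) [heading=72, draw]
  RT 36: heading 72 -> 36
  -- iteration 10/10 --
  FD 11: (-8.899,-6.466) -> (0,0) [heading=36, draw]
  RT 36: heading 36 -> 0
]
Final: pos=(0,0), heading=0, 10 segment(s) drawn

Start position: (0, 0)
Final position: (0, 0)
Distance = 0; < 1e-6 -> CLOSED

Answer: yes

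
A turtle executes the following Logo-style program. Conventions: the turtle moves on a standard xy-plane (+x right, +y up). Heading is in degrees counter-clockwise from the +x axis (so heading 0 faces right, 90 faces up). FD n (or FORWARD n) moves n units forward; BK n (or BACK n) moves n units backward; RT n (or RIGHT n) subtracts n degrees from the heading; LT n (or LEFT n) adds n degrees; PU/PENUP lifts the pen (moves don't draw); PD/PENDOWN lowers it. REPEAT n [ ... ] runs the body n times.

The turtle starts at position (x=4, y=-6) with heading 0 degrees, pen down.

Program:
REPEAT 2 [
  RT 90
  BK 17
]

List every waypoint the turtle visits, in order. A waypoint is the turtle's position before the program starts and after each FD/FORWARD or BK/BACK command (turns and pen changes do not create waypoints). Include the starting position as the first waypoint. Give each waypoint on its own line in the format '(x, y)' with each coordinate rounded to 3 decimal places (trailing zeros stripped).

Executing turtle program step by step:
Start: pos=(4,-6), heading=0, pen down
REPEAT 2 [
  -- iteration 1/2 --
  RT 90: heading 0 -> 270
  BK 17: (4,-6) -> (4,11) [heading=270, draw]
  -- iteration 2/2 --
  RT 90: heading 270 -> 180
  BK 17: (4,11) -> (21,11) [heading=180, draw]
]
Final: pos=(21,11), heading=180, 2 segment(s) drawn
Waypoints (3 total):
(4, -6)
(4, 11)
(21, 11)

Answer: (4, -6)
(4, 11)
(21, 11)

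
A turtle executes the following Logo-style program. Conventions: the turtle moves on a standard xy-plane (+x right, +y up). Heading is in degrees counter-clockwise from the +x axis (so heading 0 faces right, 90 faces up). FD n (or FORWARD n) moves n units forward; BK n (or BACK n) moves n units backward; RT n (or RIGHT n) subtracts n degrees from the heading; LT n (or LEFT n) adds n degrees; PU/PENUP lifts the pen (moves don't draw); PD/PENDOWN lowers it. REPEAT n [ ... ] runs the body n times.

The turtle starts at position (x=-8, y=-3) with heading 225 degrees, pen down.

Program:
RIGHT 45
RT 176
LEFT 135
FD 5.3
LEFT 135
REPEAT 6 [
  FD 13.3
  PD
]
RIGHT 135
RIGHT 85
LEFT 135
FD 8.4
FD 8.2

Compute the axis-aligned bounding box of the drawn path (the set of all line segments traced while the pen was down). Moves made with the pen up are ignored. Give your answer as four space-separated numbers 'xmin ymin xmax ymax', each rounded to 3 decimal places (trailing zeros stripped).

Answer: -22.829 -81.725 -6.433 0.477

Derivation:
Executing turtle program step by step:
Start: pos=(-8,-3), heading=225, pen down
RT 45: heading 225 -> 180
RT 176: heading 180 -> 4
LT 135: heading 4 -> 139
FD 5.3: (-8,-3) -> (-12,0.477) [heading=139, draw]
LT 135: heading 139 -> 274
REPEAT 6 [
  -- iteration 1/6 --
  FD 13.3: (-12,0.477) -> (-11.072,-12.79) [heading=274, draw]
  PD: pen down
  -- iteration 2/6 --
  FD 13.3: (-11.072,-12.79) -> (-10.144,-26.058) [heading=274, draw]
  PD: pen down
  -- iteration 3/6 --
  FD 13.3: (-10.144,-26.058) -> (-9.217,-39.326) [heading=274, draw]
  PD: pen down
  -- iteration 4/6 --
  FD 13.3: (-9.217,-39.326) -> (-8.289,-52.593) [heading=274, draw]
  PD: pen down
  -- iteration 5/6 --
  FD 13.3: (-8.289,-52.593) -> (-7.361,-65.861) [heading=274, draw]
  PD: pen down
  -- iteration 6/6 --
  FD 13.3: (-7.361,-65.861) -> (-6.433,-79.128) [heading=274, draw]
  PD: pen down
]
RT 135: heading 274 -> 139
RT 85: heading 139 -> 54
LT 135: heading 54 -> 189
FD 8.4: (-6.433,-79.128) -> (-14.73,-80.443) [heading=189, draw]
FD 8.2: (-14.73,-80.443) -> (-22.829,-81.725) [heading=189, draw]
Final: pos=(-22.829,-81.725), heading=189, 9 segment(s) drawn

Segment endpoints: x in {-22.829, -14.73, -12, -11.072, -10.144, -9.217, -8.289, -8, -7.361, -6.433}, y in {-81.725, -80.443, -79.128, -65.861, -52.593, -39.326, -26.058, -12.79, -3, 0.477}
xmin=-22.829, ymin=-81.725, xmax=-6.433, ymax=0.477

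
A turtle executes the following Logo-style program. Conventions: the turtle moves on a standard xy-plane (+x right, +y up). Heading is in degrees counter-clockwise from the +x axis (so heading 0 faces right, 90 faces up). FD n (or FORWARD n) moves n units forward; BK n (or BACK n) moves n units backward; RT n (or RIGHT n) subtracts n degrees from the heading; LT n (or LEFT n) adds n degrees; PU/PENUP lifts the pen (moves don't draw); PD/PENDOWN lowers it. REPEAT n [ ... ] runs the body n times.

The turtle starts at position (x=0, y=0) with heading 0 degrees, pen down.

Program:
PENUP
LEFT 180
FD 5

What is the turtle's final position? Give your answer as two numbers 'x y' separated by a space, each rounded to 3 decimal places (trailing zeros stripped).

Executing turtle program step by step:
Start: pos=(0,0), heading=0, pen down
PU: pen up
LT 180: heading 0 -> 180
FD 5: (0,0) -> (-5,0) [heading=180, move]
Final: pos=(-5,0), heading=180, 0 segment(s) drawn

Answer: -5 0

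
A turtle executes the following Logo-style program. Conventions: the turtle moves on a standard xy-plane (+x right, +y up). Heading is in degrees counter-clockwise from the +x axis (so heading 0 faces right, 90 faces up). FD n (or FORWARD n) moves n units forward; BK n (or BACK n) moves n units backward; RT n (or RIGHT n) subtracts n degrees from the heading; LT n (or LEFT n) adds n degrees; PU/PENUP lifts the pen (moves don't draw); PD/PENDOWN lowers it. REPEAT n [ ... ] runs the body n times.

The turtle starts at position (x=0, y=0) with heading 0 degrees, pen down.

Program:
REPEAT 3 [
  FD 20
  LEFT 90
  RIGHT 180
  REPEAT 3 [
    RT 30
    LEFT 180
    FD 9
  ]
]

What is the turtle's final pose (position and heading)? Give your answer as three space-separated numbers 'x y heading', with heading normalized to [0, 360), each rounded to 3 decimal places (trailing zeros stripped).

Answer: 77.117 9.883 0

Derivation:
Executing turtle program step by step:
Start: pos=(0,0), heading=0, pen down
REPEAT 3 [
  -- iteration 1/3 --
  FD 20: (0,0) -> (20,0) [heading=0, draw]
  LT 90: heading 0 -> 90
  RT 180: heading 90 -> 270
  REPEAT 3 [
    -- iteration 1/3 --
    RT 30: heading 270 -> 240
    LT 180: heading 240 -> 60
    FD 9: (20,0) -> (24.5,7.794) [heading=60, draw]
    -- iteration 2/3 --
    RT 30: heading 60 -> 30
    LT 180: heading 30 -> 210
    FD 9: (24.5,7.794) -> (16.706,3.294) [heading=210, draw]
    -- iteration 3/3 --
    RT 30: heading 210 -> 180
    LT 180: heading 180 -> 0
    FD 9: (16.706,3.294) -> (25.706,3.294) [heading=0, draw]
  ]
  -- iteration 2/3 --
  FD 20: (25.706,3.294) -> (45.706,3.294) [heading=0, draw]
  LT 90: heading 0 -> 90
  RT 180: heading 90 -> 270
  REPEAT 3 [
    -- iteration 1/3 --
    RT 30: heading 270 -> 240
    LT 180: heading 240 -> 60
    FD 9: (45.706,3.294) -> (50.206,11.088) [heading=60, draw]
    -- iteration 2/3 --
    RT 30: heading 60 -> 30
    LT 180: heading 30 -> 210
    FD 9: (50.206,11.088) -> (42.412,6.588) [heading=210, draw]
    -- iteration 3/3 --
    RT 30: heading 210 -> 180
    LT 180: heading 180 -> 0
    FD 9: (42.412,6.588) -> (51.412,6.588) [heading=0, draw]
  ]
  -- iteration 3/3 --
  FD 20: (51.412,6.588) -> (71.412,6.588) [heading=0, draw]
  LT 90: heading 0 -> 90
  RT 180: heading 90 -> 270
  REPEAT 3 [
    -- iteration 1/3 --
    RT 30: heading 270 -> 240
    LT 180: heading 240 -> 60
    FD 9: (71.412,6.588) -> (75.912,14.383) [heading=60, draw]
    -- iteration 2/3 --
    RT 30: heading 60 -> 30
    LT 180: heading 30 -> 210
    FD 9: (75.912,14.383) -> (68.117,9.883) [heading=210, draw]
    -- iteration 3/3 --
    RT 30: heading 210 -> 180
    LT 180: heading 180 -> 0
    FD 9: (68.117,9.883) -> (77.117,9.883) [heading=0, draw]
  ]
]
Final: pos=(77.117,9.883), heading=0, 12 segment(s) drawn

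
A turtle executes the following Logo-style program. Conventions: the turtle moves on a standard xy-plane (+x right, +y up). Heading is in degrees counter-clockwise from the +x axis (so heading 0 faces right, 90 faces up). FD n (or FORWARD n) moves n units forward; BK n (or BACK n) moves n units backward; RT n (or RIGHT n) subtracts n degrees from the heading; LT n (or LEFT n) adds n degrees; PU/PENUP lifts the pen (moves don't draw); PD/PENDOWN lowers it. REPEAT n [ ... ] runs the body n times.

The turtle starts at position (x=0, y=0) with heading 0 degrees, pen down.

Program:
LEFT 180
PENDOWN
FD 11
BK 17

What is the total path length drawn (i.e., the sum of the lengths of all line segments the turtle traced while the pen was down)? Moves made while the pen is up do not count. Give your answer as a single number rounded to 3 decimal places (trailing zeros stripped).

Answer: 28

Derivation:
Executing turtle program step by step:
Start: pos=(0,0), heading=0, pen down
LT 180: heading 0 -> 180
PD: pen down
FD 11: (0,0) -> (-11,0) [heading=180, draw]
BK 17: (-11,0) -> (6,0) [heading=180, draw]
Final: pos=(6,0), heading=180, 2 segment(s) drawn

Segment lengths:
  seg 1: (0,0) -> (-11,0), length = 11
  seg 2: (-11,0) -> (6,0), length = 17
Total = 28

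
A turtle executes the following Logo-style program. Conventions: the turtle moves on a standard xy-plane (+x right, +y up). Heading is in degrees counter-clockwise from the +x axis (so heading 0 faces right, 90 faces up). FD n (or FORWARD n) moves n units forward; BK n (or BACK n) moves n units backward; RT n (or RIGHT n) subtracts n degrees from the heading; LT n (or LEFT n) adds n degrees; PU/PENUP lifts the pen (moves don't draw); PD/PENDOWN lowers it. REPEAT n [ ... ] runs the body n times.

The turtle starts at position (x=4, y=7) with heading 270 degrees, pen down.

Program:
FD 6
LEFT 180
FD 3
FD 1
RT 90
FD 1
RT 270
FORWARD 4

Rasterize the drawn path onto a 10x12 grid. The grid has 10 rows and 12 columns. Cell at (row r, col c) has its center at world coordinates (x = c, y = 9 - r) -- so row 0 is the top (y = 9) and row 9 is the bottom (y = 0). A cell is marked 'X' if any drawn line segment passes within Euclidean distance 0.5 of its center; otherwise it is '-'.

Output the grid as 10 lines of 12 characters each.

Segment 0: (4,7) -> (4,1)
Segment 1: (4,1) -> (4,4)
Segment 2: (4,4) -> (4,5)
Segment 3: (4,5) -> (5,5)
Segment 4: (5,5) -> (5,9)

Answer: -----X------
-----X------
----XX------
----XX------
----XX------
----X-------
----X-------
----X-------
----X-------
------------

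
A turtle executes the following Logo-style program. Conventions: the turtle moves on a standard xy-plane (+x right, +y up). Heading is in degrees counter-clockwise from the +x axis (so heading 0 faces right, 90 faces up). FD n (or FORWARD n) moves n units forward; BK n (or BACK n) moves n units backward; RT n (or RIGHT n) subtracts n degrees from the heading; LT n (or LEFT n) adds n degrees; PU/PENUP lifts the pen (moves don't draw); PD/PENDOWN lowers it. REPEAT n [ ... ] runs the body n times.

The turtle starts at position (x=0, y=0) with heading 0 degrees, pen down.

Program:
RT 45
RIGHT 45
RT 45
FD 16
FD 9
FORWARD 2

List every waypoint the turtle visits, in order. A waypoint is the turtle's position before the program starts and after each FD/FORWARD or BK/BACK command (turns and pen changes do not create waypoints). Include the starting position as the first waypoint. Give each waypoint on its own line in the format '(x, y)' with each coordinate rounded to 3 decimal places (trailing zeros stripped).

Answer: (0, 0)
(-11.314, -11.314)
(-17.678, -17.678)
(-19.092, -19.092)

Derivation:
Executing turtle program step by step:
Start: pos=(0,0), heading=0, pen down
RT 45: heading 0 -> 315
RT 45: heading 315 -> 270
RT 45: heading 270 -> 225
FD 16: (0,0) -> (-11.314,-11.314) [heading=225, draw]
FD 9: (-11.314,-11.314) -> (-17.678,-17.678) [heading=225, draw]
FD 2: (-17.678,-17.678) -> (-19.092,-19.092) [heading=225, draw]
Final: pos=(-19.092,-19.092), heading=225, 3 segment(s) drawn
Waypoints (4 total):
(0, 0)
(-11.314, -11.314)
(-17.678, -17.678)
(-19.092, -19.092)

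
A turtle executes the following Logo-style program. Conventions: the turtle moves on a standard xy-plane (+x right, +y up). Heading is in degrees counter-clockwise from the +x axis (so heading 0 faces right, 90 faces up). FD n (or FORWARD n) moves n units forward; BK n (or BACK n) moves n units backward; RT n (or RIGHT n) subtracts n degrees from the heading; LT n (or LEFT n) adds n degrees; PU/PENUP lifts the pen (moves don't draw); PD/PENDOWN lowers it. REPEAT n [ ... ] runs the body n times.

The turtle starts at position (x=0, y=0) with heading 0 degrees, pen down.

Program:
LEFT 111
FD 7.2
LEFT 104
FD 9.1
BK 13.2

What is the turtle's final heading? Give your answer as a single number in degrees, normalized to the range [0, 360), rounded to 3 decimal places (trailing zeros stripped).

Answer: 215

Derivation:
Executing turtle program step by step:
Start: pos=(0,0), heading=0, pen down
LT 111: heading 0 -> 111
FD 7.2: (0,0) -> (-2.58,6.722) [heading=111, draw]
LT 104: heading 111 -> 215
FD 9.1: (-2.58,6.722) -> (-10.035,1.502) [heading=215, draw]
BK 13.2: (-10.035,1.502) -> (0.778,9.073) [heading=215, draw]
Final: pos=(0.778,9.073), heading=215, 3 segment(s) drawn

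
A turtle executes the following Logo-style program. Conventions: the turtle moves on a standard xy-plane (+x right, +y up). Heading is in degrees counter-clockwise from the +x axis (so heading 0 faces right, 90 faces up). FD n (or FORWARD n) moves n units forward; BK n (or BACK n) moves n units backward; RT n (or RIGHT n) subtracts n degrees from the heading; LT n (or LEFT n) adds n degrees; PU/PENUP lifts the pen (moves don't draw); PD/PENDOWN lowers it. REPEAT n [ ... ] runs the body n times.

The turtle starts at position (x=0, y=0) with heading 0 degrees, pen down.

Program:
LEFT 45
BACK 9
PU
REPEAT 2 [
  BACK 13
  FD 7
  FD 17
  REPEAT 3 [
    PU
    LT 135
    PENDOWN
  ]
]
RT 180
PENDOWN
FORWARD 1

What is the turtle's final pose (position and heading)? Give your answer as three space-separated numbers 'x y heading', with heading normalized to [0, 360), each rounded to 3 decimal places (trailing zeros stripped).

Answer: 2.121 11.707 315

Derivation:
Executing turtle program step by step:
Start: pos=(0,0), heading=0, pen down
LT 45: heading 0 -> 45
BK 9: (0,0) -> (-6.364,-6.364) [heading=45, draw]
PU: pen up
REPEAT 2 [
  -- iteration 1/2 --
  BK 13: (-6.364,-6.364) -> (-15.556,-15.556) [heading=45, move]
  FD 7: (-15.556,-15.556) -> (-10.607,-10.607) [heading=45, move]
  FD 17: (-10.607,-10.607) -> (1.414,1.414) [heading=45, move]
  REPEAT 3 [
    -- iteration 1/3 --
    PU: pen up
    LT 135: heading 45 -> 180
    PD: pen down
    -- iteration 2/3 --
    PU: pen up
    LT 135: heading 180 -> 315
    PD: pen down
    -- iteration 3/3 --
    PU: pen up
    LT 135: heading 315 -> 90
    PD: pen down
  ]
  -- iteration 2/2 --
  BK 13: (1.414,1.414) -> (1.414,-11.586) [heading=90, draw]
  FD 7: (1.414,-11.586) -> (1.414,-4.586) [heading=90, draw]
  FD 17: (1.414,-4.586) -> (1.414,12.414) [heading=90, draw]
  REPEAT 3 [
    -- iteration 1/3 --
    PU: pen up
    LT 135: heading 90 -> 225
    PD: pen down
    -- iteration 2/3 --
    PU: pen up
    LT 135: heading 225 -> 0
    PD: pen down
    -- iteration 3/3 --
    PU: pen up
    LT 135: heading 0 -> 135
    PD: pen down
  ]
]
RT 180: heading 135 -> 315
PD: pen down
FD 1: (1.414,12.414) -> (2.121,11.707) [heading=315, draw]
Final: pos=(2.121,11.707), heading=315, 5 segment(s) drawn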